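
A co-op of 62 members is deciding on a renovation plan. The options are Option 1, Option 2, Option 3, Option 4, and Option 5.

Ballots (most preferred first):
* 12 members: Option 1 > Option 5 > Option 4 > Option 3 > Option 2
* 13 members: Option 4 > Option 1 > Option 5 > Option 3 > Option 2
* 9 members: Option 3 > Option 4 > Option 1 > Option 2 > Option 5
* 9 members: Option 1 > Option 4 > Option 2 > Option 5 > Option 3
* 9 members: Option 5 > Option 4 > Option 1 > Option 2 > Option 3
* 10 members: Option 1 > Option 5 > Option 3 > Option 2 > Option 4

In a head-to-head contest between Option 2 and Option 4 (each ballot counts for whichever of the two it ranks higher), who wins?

Option 4

Option 2 is ranked above Option 4 on 10 ballots; Option 4 above Option 2 on 52.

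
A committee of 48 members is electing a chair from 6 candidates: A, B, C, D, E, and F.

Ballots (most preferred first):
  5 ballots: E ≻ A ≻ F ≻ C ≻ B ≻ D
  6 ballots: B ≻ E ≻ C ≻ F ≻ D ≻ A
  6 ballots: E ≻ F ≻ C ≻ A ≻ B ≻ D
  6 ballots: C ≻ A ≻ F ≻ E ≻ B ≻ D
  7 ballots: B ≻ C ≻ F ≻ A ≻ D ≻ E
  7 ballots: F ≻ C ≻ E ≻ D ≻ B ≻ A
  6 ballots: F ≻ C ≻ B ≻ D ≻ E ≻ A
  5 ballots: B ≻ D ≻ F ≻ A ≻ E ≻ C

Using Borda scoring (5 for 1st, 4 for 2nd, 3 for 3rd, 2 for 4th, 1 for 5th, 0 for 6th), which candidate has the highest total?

F

A: 5×4 + 6×0 + 6×2 + 6×4 + 7×2 + 7×0 + 6×0 + 5×2 = 80
B: 5×1 + 6×5 + 6×1 + 6×1 + 7×5 + 7×1 + 6×3 + 5×5 = 132
C: 5×2 + 6×3 + 6×3 + 6×5 + 7×4 + 7×4 + 6×4 + 5×0 = 156
D: 5×0 + 6×1 + 6×0 + 6×0 + 7×1 + 7×2 + 6×2 + 5×4 = 59
E: 5×5 + 6×4 + 6×5 + 6×2 + 7×0 + 7×3 + 6×1 + 5×1 = 123
F: 5×3 + 6×2 + 6×4 + 6×3 + 7×3 + 7×5 + 6×5 + 5×3 = 170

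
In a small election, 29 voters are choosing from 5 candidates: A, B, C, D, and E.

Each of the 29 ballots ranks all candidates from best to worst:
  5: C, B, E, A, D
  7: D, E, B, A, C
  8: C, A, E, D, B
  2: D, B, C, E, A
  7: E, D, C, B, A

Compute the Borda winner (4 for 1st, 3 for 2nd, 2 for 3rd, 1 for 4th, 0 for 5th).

E

A: 5×1 + 7×1 + 8×3 + 2×0 + 7×0 = 36
B: 5×3 + 7×2 + 8×0 + 2×3 + 7×1 = 42
C: 5×4 + 7×0 + 8×4 + 2×2 + 7×2 = 70
D: 5×0 + 7×4 + 8×1 + 2×4 + 7×3 = 65
E: 5×2 + 7×3 + 8×2 + 2×1 + 7×4 = 77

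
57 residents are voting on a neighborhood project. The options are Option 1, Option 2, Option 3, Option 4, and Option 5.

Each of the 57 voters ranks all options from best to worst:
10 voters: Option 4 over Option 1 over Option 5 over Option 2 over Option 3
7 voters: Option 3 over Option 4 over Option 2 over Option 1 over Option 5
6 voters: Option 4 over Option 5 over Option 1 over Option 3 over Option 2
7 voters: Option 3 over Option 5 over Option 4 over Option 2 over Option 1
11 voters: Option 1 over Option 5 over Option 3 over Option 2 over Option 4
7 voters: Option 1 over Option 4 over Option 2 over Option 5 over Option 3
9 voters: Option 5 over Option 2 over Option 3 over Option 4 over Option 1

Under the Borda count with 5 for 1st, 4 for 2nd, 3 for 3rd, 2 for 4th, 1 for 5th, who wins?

Option 1: 10×4 + 7×2 + 6×3 + 7×1 + 11×5 + 7×5 + 9×1 = 178
Option 2: 10×2 + 7×3 + 6×1 + 7×2 + 11×2 + 7×3 + 9×4 = 140
Option 3: 10×1 + 7×5 + 6×2 + 7×5 + 11×3 + 7×1 + 9×3 = 159
Option 4: 10×5 + 7×4 + 6×5 + 7×3 + 11×1 + 7×4 + 9×2 = 186
Option 5: 10×3 + 7×1 + 6×4 + 7×4 + 11×4 + 7×2 + 9×5 = 192

Option 5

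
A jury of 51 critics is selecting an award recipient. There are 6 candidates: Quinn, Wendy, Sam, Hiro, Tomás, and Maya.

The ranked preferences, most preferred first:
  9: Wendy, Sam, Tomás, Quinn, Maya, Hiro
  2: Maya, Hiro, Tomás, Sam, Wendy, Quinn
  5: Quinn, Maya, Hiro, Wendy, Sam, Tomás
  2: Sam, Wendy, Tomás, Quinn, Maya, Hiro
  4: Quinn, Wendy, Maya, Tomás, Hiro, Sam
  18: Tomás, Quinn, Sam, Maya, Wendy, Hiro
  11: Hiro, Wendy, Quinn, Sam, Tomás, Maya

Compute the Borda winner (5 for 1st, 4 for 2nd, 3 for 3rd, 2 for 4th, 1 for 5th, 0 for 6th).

Quinn: 9×2 + 2×0 + 5×5 + 2×2 + 4×5 + 18×4 + 11×3 = 172
Wendy: 9×5 + 2×1 + 5×2 + 2×4 + 4×4 + 18×1 + 11×4 = 143
Sam: 9×4 + 2×2 + 5×1 + 2×5 + 4×0 + 18×3 + 11×2 = 131
Hiro: 9×0 + 2×4 + 5×3 + 2×0 + 4×1 + 18×0 + 11×5 = 82
Tomás: 9×3 + 2×3 + 5×0 + 2×3 + 4×2 + 18×5 + 11×1 = 148
Maya: 9×1 + 2×5 + 5×4 + 2×1 + 4×3 + 18×2 + 11×0 = 89

Quinn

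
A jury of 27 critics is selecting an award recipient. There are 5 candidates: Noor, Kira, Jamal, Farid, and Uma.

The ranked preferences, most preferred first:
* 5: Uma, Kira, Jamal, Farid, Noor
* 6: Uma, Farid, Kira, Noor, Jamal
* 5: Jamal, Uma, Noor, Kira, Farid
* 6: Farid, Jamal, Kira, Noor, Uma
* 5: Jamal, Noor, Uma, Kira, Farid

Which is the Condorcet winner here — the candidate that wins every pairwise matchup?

Jamal

Jamal vs Noor: 21–6
Jamal vs Kira: 16–11
Jamal vs Farid: 15–12
Jamal vs Uma: 16–11
Jamal beats every other candidate.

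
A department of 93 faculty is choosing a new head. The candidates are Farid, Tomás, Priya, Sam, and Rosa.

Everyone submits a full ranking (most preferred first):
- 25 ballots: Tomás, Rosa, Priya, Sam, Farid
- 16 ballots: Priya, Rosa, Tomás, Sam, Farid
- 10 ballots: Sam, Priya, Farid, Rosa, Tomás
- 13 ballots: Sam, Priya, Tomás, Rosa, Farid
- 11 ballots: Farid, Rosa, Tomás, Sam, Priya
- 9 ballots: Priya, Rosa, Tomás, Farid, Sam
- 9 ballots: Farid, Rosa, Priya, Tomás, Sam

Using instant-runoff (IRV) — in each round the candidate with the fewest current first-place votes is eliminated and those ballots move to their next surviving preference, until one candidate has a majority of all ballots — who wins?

Priya

Round 1: Farid 20, Tomás 25, Priya 25, Sam 23, Rosa 0. Rosa eliminated.
Round 2: Farid 20, Tomás 25, Priya 25, Sam 23. Farid eliminated.
Round 3: Tomás 36, Priya 34, Sam 23. Sam eliminated.
Round 4: Tomás 36, Priya 57. Priya has a majority (≥47).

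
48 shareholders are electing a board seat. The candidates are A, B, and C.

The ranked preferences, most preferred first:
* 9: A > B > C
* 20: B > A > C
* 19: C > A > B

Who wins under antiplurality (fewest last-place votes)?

A

Last-place votes: A 0, B 19, C 29.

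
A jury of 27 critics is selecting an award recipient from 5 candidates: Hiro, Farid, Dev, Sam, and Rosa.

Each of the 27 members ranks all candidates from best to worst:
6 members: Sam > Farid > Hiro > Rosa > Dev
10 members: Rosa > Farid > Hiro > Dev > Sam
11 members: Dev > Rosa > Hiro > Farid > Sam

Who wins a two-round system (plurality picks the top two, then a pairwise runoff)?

Round 1 first-place votes: Hiro 0, Farid 0, Dev 11, Sam 6, Rosa 10. Dev and Rosa advance.
Runoff: Dev is ranked above Rosa on 11 ballots, Rosa above Dev on 16.

Rosa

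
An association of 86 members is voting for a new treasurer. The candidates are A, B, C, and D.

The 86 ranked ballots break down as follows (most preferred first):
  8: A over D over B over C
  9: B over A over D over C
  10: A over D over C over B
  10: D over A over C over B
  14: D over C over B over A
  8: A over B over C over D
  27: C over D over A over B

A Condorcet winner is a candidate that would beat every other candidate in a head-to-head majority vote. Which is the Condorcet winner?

D vs A: 51–35
D vs B: 69–17
D vs C: 51–35
D beats every other candidate.

D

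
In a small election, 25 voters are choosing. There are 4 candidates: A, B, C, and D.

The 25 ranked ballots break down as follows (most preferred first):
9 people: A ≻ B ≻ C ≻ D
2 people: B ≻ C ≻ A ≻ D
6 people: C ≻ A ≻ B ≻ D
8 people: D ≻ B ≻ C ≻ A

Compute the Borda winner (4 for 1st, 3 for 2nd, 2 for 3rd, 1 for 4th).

A: 9×4 + 2×2 + 6×3 + 8×1 = 66
B: 9×3 + 2×4 + 6×2 + 8×3 = 71
C: 9×2 + 2×3 + 6×4 + 8×2 = 64
D: 9×1 + 2×1 + 6×1 + 8×4 = 49

B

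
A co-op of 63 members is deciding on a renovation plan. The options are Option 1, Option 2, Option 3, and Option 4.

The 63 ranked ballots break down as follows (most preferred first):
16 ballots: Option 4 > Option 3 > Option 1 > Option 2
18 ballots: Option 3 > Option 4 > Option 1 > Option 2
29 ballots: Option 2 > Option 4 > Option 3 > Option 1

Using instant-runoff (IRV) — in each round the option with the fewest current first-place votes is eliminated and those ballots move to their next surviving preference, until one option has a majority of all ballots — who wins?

Option 3

Round 1: Option 1 0, Option 2 29, Option 3 18, Option 4 16. Option 1 eliminated.
Round 2: Option 2 29, Option 3 18, Option 4 16. Option 4 eliminated.
Round 3: Option 2 29, Option 3 34. Option 3 has a majority (≥32).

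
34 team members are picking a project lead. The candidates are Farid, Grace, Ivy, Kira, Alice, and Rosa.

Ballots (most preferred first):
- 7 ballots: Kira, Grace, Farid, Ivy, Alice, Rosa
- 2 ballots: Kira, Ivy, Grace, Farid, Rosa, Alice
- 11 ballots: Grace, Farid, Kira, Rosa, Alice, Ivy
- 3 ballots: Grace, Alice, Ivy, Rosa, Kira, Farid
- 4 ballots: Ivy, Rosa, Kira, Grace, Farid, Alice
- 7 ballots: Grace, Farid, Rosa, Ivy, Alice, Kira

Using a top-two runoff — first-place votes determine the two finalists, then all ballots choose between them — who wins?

Grace

Round 1 first-place votes: Farid 0, Grace 21, Ivy 4, Kira 9, Alice 0, Rosa 0. Grace and Kira advance.
Runoff: Grace is ranked above Kira on 21 ballots, Kira above Grace on 13.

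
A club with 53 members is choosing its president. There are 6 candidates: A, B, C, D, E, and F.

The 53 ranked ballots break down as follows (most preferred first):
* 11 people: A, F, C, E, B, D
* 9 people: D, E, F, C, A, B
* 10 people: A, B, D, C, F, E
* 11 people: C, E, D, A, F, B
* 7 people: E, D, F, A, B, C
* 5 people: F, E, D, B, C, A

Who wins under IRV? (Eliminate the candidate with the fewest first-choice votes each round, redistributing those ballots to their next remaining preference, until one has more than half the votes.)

Round 1: A 21, B 0, C 11, D 9, E 7, F 5. B eliminated.
Round 2: A 21, C 11, D 9, E 7, F 5. F eliminated.
Round 3: A 21, C 11, D 9, E 12. D eliminated.
Round 4: A 21, C 11, E 21. C eliminated.
Round 5: A 21, E 32. E has a majority (≥27).

E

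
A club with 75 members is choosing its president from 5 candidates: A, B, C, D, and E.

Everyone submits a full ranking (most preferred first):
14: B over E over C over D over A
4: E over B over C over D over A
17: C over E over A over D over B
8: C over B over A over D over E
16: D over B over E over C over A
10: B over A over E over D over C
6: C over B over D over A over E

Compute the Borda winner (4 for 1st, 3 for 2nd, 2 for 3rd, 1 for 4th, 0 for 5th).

A: 14×0 + 4×0 + 17×2 + 8×2 + 16×0 + 10×3 + 6×1 = 86
B: 14×4 + 4×3 + 17×0 + 8×3 + 16×3 + 10×4 + 6×3 = 198
C: 14×2 + 4×2 + 17×4 + 8×4 + 16×1 + 10×0 + 6×4 = 176
D: 14×1 + 4×1 + 17×1 + 8×1 + 16×4 + 10×1 + 6×2 = 129
E: 14×3 + 4×4 + 17×3 + 8×0 + 16×2 + 10×2 + 6×0 = 161

B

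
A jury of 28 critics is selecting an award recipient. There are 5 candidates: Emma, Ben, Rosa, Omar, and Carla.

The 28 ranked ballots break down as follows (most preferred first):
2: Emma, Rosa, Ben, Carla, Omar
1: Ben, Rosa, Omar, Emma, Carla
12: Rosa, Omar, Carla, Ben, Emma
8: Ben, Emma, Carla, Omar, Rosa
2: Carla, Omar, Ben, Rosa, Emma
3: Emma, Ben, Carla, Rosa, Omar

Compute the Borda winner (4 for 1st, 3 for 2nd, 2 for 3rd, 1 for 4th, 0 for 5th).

Emma: 2×4 + 1×1 + 12×0 + 8×3 + 2×0 + 3×4 = 45
Ben: 2×2 + 1×4 + 12×1 + 8×4 + 2×2 + 3×3 = 65
Rosa: 2×3 + 1×3 + 12×4 + 8×0 + 2×1 + 3×1 = 62
Omar: 2×0 + 1×2 + 12×3 + 8×1 + 2×3 + 3×0 = 52
Carla: 2×1 + 1×0 + 12×2 + 8×2 + 2×4 + 3×2 = 56

Ben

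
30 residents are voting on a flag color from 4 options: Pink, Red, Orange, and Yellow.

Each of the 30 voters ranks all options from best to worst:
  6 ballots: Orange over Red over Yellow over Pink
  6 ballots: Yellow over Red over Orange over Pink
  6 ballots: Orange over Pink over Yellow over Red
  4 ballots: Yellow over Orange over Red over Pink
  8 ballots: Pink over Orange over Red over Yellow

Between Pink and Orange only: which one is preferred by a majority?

Orange

Pink is ranked above Orange on 8 ballots; Orange above Pink on 22.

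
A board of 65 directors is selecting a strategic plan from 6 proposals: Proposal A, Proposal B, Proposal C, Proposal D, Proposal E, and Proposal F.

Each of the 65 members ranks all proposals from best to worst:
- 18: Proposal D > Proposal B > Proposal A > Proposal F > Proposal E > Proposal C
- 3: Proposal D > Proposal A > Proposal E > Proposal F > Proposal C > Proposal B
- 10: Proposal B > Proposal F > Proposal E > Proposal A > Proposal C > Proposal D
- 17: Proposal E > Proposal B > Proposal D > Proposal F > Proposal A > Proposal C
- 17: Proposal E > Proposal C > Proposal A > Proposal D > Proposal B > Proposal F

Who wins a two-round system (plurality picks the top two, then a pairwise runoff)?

Proposal E

Round 1 first-place votes: Proposal A 0, Proposal B 10, Proposal C 0, Proposal D 21, Proposal E 34, Proposal F 0. Proposal E and Proposal D advance.
Runoff: Proposal E is ranked above Proposal D on 44 ballots, Proposal D above Proposal E on 21.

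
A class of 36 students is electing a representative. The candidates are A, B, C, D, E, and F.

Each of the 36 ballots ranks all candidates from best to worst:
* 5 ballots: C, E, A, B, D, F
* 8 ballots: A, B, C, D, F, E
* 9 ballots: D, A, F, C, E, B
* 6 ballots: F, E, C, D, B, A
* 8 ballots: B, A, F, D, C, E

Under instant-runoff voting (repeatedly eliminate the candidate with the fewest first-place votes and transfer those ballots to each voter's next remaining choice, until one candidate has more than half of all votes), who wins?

A

Round 1: A 8, B 8, C 5, D 9, E 0, F 6. E eliminated.
Round 2: A 8, B 8, C 5, D 9, F 6. C eliminated.
Round 3: A 13, B 8, D 9, F 6. F eliminated.
Round 4: A 13, B 8, D 15. B eliminated.
Round 5: A 21, D 15. A has a majority (≥19).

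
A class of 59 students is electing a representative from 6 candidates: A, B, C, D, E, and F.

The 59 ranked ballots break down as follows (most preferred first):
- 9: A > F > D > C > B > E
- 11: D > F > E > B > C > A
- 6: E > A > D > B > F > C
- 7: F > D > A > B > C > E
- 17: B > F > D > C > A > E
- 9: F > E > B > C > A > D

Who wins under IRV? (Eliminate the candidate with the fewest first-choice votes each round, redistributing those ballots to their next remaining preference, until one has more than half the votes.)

F

Round 1: A 9, B 17, C 0, D 11, E 6, F 16. C eliminated.
Round 2: A 9, B 17, D 11, E 6, F 16. E eliminated.
Round 3: A 15, B 17, D 11, F 16. D eliminated.
Round 4: A 15, B 17, F 27. A eliminated.
Round 5: B 23, F 36. F has a majority (≥30).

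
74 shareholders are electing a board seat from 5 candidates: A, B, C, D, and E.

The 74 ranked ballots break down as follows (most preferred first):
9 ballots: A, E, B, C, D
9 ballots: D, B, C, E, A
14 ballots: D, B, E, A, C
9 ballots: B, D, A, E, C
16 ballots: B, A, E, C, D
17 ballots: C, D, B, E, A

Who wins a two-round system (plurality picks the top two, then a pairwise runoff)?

Round 1 first-place votes: A 9, B 25, C 17, D 23, E 0. B and D advance.
Runoff: B is ranked above D on 34 ballots, D above B on 40.

D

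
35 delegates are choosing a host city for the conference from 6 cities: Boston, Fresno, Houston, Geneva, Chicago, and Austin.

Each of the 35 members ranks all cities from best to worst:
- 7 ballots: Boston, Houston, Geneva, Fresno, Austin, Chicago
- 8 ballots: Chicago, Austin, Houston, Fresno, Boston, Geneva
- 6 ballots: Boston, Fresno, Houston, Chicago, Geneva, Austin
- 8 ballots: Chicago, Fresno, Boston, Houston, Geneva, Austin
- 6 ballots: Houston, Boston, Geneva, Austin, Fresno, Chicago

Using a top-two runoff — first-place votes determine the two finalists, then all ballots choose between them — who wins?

Round 1 first-place votes: Boston 13, Fresno 0, Houston 6, Geneva 0, Chicago 16, Austin 0. Chicago and Boston advance.
Runoff: Chicago is ranked above Boston on 16 ballots, Boston above Chicago on 19.

Boston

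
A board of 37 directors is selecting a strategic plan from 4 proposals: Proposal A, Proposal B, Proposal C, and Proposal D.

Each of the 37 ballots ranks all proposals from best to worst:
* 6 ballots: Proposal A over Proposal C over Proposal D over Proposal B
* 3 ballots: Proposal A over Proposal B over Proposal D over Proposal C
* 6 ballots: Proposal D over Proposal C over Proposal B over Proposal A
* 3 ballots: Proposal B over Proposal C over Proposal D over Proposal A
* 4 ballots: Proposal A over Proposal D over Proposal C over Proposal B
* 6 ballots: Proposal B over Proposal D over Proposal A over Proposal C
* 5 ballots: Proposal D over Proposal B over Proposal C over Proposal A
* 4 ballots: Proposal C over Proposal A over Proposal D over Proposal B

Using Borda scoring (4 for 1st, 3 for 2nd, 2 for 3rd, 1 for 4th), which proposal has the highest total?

Proposal D

Proposal A: 6×4 + 3×4 + 6×1 + 3×1 + 4×4 + 6×2 + 5×1 + 4×3 = 90
Proposal B: 6×1 + 3×3 + 6×2 + 3×4 + 4×1 + 6×4 + 5×3 + 4×1 = 86
Proposal C: 6×3 + 3×1 + 6×3 + 3×3 + 4×2 + 6×1 + 5×2 + 4×4 = 88
Proposal D: 6×2 + 3×2 + 6×4 + 3×2 + 4×3 + 6×3 + 5×4 + 4×2 = 106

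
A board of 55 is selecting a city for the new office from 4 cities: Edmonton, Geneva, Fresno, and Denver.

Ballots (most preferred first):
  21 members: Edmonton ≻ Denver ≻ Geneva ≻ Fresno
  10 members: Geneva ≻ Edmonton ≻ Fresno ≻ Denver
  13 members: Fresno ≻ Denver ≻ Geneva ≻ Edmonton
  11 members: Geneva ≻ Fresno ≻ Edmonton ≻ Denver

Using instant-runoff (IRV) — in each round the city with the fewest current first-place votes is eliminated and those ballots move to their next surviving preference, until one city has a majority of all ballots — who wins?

Round 1: Edmonton 21, Geneva 21, Fresno 13, Denver 0. Denver eliminated.
Round 2: Edmonton 21, Geneva 21, Fresno 13. Fresno eliminated.
Round 3: Edmonton 21, Geneva 34. Geneva has a majority (≥28).

Geneva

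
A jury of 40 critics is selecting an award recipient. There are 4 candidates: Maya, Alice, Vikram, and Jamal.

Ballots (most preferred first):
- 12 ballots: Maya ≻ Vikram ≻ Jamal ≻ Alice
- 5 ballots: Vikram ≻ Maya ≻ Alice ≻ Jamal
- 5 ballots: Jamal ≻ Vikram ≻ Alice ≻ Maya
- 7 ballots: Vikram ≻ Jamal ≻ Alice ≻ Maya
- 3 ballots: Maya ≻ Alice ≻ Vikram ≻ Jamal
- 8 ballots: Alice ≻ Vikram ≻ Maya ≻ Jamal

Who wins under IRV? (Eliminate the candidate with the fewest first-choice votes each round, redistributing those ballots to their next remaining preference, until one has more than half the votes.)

Round 1: Maya 15, Alice 8, Vikram 12, Jamal 5. Jamal eliminated.
Round 2: Maya 15, Alice 8, Vikram 17. Alice eliminated.
Round 3: Maya 15, Vikram 25. Vikram has a majority (≥21).

Vikram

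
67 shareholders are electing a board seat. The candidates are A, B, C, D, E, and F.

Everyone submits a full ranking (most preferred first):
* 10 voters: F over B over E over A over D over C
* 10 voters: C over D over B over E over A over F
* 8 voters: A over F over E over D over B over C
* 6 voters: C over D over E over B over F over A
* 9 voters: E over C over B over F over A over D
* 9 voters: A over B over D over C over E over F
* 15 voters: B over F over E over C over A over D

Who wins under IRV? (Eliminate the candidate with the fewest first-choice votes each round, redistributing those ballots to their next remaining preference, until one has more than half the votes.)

B

Round 1: A 17, B 15, C 16, D 0, E 9, F 10. D eliminated.
Round 2: A 17, B 15, C 16, E 9, F 10. E eliminated.
Round 3: A 17, B 15, C 25, F 10. F eliminated.
Round 4: A 17, B 25, C 25. A eliminated.
Round 5: B 42, C 25. B has a majority (≥34).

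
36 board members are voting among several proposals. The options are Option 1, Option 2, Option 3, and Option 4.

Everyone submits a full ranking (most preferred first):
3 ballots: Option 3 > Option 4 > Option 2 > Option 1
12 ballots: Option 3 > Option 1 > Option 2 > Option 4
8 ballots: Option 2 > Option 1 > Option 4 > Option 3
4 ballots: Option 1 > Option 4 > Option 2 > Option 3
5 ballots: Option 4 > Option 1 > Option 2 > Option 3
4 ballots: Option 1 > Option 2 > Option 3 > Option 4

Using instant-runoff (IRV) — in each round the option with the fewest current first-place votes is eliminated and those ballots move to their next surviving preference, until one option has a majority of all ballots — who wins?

Round 1: Option 1 8, Option 2 8, Option 3 15, Option 4 5. Option 4 eliminated.
Round 2: Option 1 13, Option 2 8, Option 3 15. Option 2 eliminated.
Round 3: Option 1 21, Option 3 15. Option 1 has a majority (≥19).

Option 1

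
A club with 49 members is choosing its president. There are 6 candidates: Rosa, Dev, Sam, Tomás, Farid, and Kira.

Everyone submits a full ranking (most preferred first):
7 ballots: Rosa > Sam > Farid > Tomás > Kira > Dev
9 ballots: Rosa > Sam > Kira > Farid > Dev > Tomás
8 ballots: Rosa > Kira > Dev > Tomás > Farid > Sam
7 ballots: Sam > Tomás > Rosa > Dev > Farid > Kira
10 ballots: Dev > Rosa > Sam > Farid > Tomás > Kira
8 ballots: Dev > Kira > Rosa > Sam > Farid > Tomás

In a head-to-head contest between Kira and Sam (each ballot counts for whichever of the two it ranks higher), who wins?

Kira is ranked above Sam on 16 ballots; Sam above Kira on 33.

Sam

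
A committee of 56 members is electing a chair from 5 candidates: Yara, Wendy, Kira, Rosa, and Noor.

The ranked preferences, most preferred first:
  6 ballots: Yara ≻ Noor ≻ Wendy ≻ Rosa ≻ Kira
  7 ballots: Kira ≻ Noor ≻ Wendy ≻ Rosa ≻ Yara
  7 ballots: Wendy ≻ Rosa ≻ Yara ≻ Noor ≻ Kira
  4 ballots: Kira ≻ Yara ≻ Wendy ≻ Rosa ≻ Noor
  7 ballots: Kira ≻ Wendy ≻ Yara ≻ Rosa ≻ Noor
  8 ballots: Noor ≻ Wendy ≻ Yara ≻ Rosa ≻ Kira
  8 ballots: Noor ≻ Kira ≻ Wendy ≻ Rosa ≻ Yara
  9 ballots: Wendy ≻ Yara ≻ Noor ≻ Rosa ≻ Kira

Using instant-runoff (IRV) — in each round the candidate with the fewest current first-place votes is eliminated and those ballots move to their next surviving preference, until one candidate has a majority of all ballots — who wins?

Round 1: Yara 6, Wendy 16, Kira 18, Rosa 0, Noor 16. Rosa eliminated.
Round 2: Yara 6, Wendy 16, Kira 18, Noor 16. Yara eliminated.
Round 3: Wendy 16, Kira 18, Noor 22. Wendy eliminated.
Round 4: Kira 18, Noor 38. Noor has a majority (≥29).

Noor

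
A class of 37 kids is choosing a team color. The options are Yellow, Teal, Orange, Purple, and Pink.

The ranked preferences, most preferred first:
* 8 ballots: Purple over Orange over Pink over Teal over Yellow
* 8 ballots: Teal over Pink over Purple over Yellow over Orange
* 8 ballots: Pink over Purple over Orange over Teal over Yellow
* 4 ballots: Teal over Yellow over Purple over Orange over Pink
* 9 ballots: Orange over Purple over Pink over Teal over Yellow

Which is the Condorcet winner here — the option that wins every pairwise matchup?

Purple

Purple vs Yellow: 33–4
Purple vs Teal: 25–12
Purple vs Orange: 28–9
Purple vs Pink: 21–16
Purple beats every other option.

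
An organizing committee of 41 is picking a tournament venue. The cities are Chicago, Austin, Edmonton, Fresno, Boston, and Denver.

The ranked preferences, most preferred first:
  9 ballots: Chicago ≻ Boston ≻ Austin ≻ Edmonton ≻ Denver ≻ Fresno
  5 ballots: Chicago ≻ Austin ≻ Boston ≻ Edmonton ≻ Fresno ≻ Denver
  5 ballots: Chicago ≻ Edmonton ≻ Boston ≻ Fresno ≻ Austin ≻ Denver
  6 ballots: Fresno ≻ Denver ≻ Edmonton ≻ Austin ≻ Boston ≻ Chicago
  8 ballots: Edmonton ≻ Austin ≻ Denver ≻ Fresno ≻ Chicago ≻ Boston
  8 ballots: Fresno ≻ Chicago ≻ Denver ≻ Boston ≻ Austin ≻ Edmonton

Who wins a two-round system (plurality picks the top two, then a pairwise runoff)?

Fresno

Round 1 first-place votes: Chicago 19, Austin 0, Edmonton 8, Fresno 14, Boston 0, Denver 0. Chicago and Fresno advance.
Runoff: Chicago is ranked above Fresno on 19 ballots, Fresno above Chicago on 22.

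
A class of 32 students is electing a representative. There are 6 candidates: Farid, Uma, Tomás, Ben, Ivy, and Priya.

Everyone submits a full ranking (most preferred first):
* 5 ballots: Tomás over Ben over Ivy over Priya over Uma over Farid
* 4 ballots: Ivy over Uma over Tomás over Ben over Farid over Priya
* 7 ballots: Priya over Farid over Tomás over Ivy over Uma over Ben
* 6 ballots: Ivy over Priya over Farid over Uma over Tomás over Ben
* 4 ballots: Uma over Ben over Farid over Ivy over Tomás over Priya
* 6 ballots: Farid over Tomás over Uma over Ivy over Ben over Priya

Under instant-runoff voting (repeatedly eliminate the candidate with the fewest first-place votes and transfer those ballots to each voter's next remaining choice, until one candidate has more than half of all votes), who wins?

Round 1: Farid 6, Uma 4, Tomás 5, Ben 0, Ivy 10, Priya 7. Ben eliminated.
Round 2: Farid 6, Uma 4, Tomás 5, Ivy 10, Priya 7. Uma eliminated.
Round 3: Farid 10, Tomás 5, Ivy 10, Priya 7. Tomás eliminated.
Round 4: Farid 10, Ivy 15, Priya 7. Priya eliminated.
Round 5: Farid 17, Ivy 15. Farid has a majority (≥17).

Farid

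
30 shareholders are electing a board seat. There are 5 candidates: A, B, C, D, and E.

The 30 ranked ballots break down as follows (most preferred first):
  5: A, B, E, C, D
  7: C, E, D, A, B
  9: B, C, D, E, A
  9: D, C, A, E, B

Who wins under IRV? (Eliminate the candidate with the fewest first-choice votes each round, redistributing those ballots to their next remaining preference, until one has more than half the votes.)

D

Round 1: A 5, B 9, C 7, D 9, E 0. E eliminated.
Round 2: A 5, B 9, C 7, D 9. A eliminated.
Round 3: B 14, C 7, D 9. C eliminated.
Round 4: B 14, D 16. D has a majority (≥16).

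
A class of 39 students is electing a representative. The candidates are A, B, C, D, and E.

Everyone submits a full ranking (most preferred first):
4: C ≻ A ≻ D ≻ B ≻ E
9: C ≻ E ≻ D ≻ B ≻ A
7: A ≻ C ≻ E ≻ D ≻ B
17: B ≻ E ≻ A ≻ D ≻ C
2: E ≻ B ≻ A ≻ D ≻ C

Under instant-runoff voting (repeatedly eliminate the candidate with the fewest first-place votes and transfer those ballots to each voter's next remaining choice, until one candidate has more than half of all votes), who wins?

C

Round 1: A 7, B 17, C 13, D 0, E 2. D eliminated.
Round 2: A 7, B 17, C 13, E 2. E eliminated.
Round 3: A 7, B 19, C 13. A eliminated.
Round 4: B 19, C 20. C has a majority (≥20).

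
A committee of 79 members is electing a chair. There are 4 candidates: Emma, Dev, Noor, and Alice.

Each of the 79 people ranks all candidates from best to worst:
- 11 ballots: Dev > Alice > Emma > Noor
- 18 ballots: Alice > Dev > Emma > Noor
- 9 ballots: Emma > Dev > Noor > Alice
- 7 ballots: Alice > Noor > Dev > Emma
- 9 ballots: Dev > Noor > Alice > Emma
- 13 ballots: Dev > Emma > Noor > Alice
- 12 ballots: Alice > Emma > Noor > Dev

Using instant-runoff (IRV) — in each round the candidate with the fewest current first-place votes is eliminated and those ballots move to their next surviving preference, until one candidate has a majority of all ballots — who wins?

Dev

Round 1: Emma 9, Dev 33, Noor 0, Alice 37. Noor eliminated.
Round 2: Emma 9, Dev 33, Alice 37. Emma eliminated.
Round 3: Dev 42, Alice 37. Dev has a majority (≥40).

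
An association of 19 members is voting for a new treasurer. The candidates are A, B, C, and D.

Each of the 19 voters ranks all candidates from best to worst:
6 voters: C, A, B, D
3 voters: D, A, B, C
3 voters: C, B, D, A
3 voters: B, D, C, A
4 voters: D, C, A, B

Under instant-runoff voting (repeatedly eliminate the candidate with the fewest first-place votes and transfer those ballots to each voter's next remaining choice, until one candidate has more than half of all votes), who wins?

Round 1: A 0, B 3, C 9, D 7. A eliminated.
Round 2: B 3, C 9, D 7. B eliminated.
Round 3: C 9, D 10. D has a majority (≥10).

D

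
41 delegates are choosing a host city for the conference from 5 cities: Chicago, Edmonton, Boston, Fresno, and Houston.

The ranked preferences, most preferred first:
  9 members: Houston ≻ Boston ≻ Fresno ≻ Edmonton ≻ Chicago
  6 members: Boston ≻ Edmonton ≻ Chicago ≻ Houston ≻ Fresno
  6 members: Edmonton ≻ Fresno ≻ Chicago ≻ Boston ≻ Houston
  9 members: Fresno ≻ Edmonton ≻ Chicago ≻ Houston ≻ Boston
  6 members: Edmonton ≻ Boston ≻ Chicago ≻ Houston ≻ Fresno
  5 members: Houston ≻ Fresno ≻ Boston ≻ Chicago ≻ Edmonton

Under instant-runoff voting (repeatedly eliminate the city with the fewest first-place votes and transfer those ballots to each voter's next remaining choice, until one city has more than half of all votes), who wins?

Edmonton

Round 1: Chicago 0, Edmonton 12, Boston 6, Fresno 9, Houston 14. Chicago eliminated.
Round 2: Edmonton 12, Boston 6, Fresno 9, Houston 14. Boston eliminated.
Round 3: Edmonton 18, Fresno 9, Houston 14. Fresno eliminated.
Round 4: Edmonton 27, Houston 14. Edmonton has a majority (≥21).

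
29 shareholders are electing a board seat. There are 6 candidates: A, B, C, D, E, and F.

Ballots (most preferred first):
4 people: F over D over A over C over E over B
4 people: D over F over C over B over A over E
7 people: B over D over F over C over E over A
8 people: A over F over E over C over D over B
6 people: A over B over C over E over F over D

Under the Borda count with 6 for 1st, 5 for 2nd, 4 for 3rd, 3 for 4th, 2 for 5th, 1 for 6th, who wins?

A: 4×4 + 4×2 + 7×1 + 8×6 + 6×6 = 115
B: 4×1 + 4×3 + 7×6 + 8×1 + 6×5 = 96
C: 4×3 + 4×4 + 7×3 + 8×3 + 6×4 = 97
D: 4×5 + 4×6 + 7×5 + 8×2 + 6×1 = 101
E: 4×2 + 4×1 + 7×2 + 8×4 + 6×3 = 76
F: 4×6 + 4×5 + 7×4 + 8×5 + 6×2 = 124

F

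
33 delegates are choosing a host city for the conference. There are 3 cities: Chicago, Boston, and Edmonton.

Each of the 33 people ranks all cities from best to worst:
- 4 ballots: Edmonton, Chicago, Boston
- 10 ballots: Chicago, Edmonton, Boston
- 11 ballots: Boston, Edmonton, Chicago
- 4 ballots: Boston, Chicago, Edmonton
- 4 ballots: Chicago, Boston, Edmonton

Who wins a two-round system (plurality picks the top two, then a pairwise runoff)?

Chicago

Round 1 first-place votes: Chicago 14, Boston 15, Edmonton 4. Boston and Chicago advance.
Runoff: Boston is ranked above Chicago on 15 ballots, Chicago above Boston on 18.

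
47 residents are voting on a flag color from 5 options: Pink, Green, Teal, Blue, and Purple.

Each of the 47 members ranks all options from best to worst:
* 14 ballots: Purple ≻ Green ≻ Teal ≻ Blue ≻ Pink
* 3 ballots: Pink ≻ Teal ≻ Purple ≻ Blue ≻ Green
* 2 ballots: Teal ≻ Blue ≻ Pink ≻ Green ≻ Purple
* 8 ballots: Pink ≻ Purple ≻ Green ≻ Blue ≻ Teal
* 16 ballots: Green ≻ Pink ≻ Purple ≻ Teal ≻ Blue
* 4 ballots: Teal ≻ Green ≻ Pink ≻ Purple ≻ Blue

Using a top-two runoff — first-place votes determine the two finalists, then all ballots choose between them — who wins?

Round 1 first-place votes: Pink 11, Green 16, Teal 6, Blue 0, Purple 14. Green and Purple advance.
Runoff: Green is ranked above Purple on 22 ballots, Purple above Green on 25.

Purple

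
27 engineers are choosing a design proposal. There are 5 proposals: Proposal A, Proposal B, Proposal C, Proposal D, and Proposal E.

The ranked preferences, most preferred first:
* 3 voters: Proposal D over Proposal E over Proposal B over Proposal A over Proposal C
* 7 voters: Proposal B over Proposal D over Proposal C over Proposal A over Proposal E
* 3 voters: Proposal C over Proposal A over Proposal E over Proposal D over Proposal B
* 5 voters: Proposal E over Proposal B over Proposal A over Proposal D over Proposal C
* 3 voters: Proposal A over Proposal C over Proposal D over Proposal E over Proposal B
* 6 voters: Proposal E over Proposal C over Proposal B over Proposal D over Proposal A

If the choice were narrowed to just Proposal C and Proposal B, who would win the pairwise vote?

Proposal B

Proposal C is ranked above Proposal B on 12 ballots; Proposal B above Proposal C on 15.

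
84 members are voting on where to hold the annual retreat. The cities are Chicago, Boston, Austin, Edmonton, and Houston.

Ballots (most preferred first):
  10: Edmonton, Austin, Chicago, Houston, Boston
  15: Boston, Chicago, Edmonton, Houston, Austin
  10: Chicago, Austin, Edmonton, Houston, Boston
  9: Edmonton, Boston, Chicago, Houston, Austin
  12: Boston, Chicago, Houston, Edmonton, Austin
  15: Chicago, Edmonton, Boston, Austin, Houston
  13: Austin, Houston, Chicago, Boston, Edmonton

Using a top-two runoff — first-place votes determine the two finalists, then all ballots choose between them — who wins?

Chicago

Round 1 first-place votes: Chicago 25, Boston 27, Austin 13, Edmonton 19, Houston 0. Boston and Chicago advance.
Runoff: Boston is ranked above Chicago on 36 ballots, Chicago above Boston on 48.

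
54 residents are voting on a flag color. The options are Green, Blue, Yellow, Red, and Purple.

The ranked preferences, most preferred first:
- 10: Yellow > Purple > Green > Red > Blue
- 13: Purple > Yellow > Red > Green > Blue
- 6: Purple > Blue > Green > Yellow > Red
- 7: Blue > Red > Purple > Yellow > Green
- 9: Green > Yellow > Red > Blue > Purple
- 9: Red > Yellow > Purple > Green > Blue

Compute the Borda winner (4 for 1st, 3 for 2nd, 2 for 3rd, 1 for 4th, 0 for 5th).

Yellow

Green: 10×2 + 13×1 + 6×2 + 7×0 + 9×4 + 9×1 = 90
Blue: 10×0 + 13×0 + 6×3 + 7×4 + 9×1 + 9×0 = 55
Yellow: 10×4 + 13×3 + 6×1 + 7×1 + 9×3 + 9×3 = 146
Red: 10×1 + 13×2 + 6×0 + 7×3 + 9×2 + 9×4 = 111
Purple: 10×3 + 13×4 + 6×4 + 7×2 + 9×0 + 9×2 = 138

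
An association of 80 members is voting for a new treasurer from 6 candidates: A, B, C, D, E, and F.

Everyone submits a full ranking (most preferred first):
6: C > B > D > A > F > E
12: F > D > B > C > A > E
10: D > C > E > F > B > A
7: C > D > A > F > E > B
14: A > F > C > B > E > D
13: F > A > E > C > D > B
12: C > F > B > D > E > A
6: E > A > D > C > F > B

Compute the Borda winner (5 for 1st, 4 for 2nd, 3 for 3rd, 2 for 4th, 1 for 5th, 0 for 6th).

A: 6×2 + 12×1 + 10×0 + 7×3 + 14×5 + 13×4 + 12×0 + 6×4 = 191
B: 6×4 + 12×3 + 10×1 + 7×0 + 14×2 + 13×0 + 12×3 + 6×0 = 134
C: 6×5 + 12×2 + 10×4 + 7×5 + 14×3 + 13×2 + 12×5 + 6×2 = 269
D: 6×3 + 12×4 + 10×5 + 7×4 + 14×0 + 13×1 + 12×2 + 6×3 = 199
E: 6×0 + 12×0 + 10×3 + 7×1 + 14×1 + 13×3 + 12×1 + 6×5 = 132
F: 6×1 + 12×5 + 10×2 + 7×2 + 14×4 + 13×5 + 12×4 + 6×1 = 275

F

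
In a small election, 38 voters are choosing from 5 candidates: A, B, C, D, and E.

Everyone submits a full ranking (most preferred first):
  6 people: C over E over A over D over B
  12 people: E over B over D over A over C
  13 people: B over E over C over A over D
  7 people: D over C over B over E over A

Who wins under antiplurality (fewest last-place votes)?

Last-place votes: A 7, B 6, C 12, D 13, E 0.

E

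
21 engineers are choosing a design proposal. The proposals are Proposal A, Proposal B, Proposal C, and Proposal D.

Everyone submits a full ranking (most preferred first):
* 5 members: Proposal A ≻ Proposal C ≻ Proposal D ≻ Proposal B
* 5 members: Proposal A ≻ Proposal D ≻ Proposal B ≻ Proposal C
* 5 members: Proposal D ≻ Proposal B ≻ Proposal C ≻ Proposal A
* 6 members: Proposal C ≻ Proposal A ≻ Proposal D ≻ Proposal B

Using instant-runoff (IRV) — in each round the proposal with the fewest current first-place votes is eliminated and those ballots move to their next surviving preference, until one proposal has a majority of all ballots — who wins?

Round 1: Proposal A 10, Proposal B 0, Proposal C 6, Proposal D 5. Proposal B eliminated.
Round 2: Proposal A 10, Proposal C 6, Proposal D 5. Proposal D eliminated.
Round 3: Proposal A 10, Proposal C 11. Proposal C has a majority (≥11).

Proposal C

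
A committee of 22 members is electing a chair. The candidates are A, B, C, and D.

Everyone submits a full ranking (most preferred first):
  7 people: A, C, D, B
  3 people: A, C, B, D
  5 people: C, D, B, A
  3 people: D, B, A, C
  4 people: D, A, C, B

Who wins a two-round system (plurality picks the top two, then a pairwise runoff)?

Round 1 first-place votes: A 10, B 0, C 5, D 7. A and D advance.
Runoff: A is ranked above D on 10 ballots, D above A on 12.

D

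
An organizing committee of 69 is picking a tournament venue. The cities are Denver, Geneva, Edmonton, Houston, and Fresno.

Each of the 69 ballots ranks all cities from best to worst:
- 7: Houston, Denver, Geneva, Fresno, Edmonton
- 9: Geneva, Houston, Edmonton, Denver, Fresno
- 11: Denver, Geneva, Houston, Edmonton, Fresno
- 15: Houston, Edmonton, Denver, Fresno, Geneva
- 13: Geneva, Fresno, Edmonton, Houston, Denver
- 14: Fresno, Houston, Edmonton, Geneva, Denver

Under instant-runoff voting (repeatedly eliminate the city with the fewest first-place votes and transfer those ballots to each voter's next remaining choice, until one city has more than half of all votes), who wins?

Houston

Round 1: Denver 11, Geneva 22, Edmonton 0, Houston 22, Fresno 14. Edmonton eliminated.
Round 2: Denver 11, Geneva 22, Houston 22, Fresno 14. Denver eliminated.
Round 3: Geneva 33, Houston 22, Fresno 14. Fresno eliminated.
Round 4: Geneva 33, Houston 36. Houston has a majority (≥35).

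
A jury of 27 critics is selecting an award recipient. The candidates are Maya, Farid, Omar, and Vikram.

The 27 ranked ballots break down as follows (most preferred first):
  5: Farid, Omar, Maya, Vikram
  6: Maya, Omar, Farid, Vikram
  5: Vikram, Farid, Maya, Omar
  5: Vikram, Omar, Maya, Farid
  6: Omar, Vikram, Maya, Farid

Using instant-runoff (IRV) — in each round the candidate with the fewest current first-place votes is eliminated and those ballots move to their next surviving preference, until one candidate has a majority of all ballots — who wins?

Omar

Round 1: Maya 6, Farid 5, Omar 6, Vikram 10. Farid eliminated.
Round 2: Maya 6, Omar 11, Vikram 10. Maya eliminated.
Round 3: Omar 17, Vikram 10. Omar has a majority (≥14).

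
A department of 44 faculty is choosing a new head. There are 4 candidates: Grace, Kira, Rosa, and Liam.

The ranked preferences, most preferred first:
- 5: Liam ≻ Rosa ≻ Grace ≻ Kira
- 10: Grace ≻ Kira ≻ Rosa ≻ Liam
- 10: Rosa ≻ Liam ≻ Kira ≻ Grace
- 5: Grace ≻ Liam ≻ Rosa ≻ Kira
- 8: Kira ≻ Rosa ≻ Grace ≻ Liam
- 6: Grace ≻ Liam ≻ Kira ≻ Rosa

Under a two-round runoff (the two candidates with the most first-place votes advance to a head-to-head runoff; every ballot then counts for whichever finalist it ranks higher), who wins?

Rosa

Round 1 first-place votes: Grace 21, Kira 8, Rosa 10, Liam 5. Grace and Rosa advance.
Runoff: Grace is ranked above Rosa on 21 ballots, Rosa above Grace on 23.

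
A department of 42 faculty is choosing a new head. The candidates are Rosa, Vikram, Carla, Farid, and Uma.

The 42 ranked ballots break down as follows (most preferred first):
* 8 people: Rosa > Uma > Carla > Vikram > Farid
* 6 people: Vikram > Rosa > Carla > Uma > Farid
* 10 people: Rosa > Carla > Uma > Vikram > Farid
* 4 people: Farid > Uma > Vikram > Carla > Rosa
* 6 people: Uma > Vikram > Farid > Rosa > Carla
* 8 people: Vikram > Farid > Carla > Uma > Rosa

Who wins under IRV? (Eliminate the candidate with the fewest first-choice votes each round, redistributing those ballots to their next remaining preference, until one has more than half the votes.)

Vikram

Round 1: Rosa 18, Vikram 14, Carla 0, Farid 4, Uma 6. Carla eliminated.
Round 2: Rosa 18, Vikram 14, Farid 4, Uma 6. Farid eliminated.
Round 3: Rosa 18, Vikram 14, Uma 10. Uma eliminated.
Round 4: Rosa 18, Vikram 24. Vikram has a majority (≥22).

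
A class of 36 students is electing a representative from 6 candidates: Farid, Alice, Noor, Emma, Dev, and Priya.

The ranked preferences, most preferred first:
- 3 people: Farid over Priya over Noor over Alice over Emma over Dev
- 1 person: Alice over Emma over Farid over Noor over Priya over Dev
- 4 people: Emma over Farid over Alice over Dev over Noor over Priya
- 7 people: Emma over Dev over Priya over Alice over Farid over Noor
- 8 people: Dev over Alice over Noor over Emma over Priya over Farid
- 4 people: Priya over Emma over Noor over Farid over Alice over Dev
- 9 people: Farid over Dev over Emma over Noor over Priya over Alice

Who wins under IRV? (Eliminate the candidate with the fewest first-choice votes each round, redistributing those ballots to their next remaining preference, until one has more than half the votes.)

Round 1: Farid 12, Alice 1, Noor 0, Emma 11, Dev 8, Priya 4. Noor eliminated.
Round 2: Farid 12, Alice 1, Emma 11, Dev 8, Priya 4. Alice eliminated.
Round 3: Farid 12, Emma 12, Dev 8, Priya 4. Priya eliminated.
Round 4: Farid 12, Emma 16, Dev 8. Dev eliminated.
Round 5: Farid 12, Emma 24. Emma has a majority (≥19).

Emma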